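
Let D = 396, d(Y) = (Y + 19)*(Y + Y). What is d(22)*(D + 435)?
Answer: 1499124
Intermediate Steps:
d(Y) = 2*Y*(19 + Y) (d(Y) = (19 + Y)*(2*Y) = 2*Y*(19 + Y))
d(22)*(D + 435) = (2*22*(19 + 22))*(396 + 435) = (2*22*41)*831 = 1804*831 = 1499124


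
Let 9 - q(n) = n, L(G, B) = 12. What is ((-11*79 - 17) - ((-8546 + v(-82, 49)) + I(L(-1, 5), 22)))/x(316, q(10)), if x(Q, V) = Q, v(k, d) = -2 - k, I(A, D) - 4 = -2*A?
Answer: 1900/79 ≈ 24.051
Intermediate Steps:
q(n) = 9 - n
I(A, D) = 4 - 2*A
((-11*79 - 17) - ((-8546 + v(-82, 49)) + I(L(-1, 5), 22)))/x(316, q(10)) = ((-11*79 - 17) - ((-8546 + (-2 - 1*(-82))) + (4 - 2*12)))/316 = ((-869 - 17) - ((-8546 + (-2 + 82)) + (4 - 24)))*(1/316) = (-886 - ((-8546 + 80) - 20))*(1/316) = (-886 - (-8466 - 20))*(1/316) = (-886 - 1*(-8486))*(1/316) = (-886 + 8486)*(1/316) = 7600*(1/316) = 1900/79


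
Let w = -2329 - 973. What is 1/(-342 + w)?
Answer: -1/3644 ≈ -0.00027442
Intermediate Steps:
w = -3302
1/(-342 + w) = 1/(-342 - 3302) = 1/(-3644) = -1/3644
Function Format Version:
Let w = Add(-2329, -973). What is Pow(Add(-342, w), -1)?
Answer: Rational(-1, 3644) ≈ -0.00027442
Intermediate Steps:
w = -3302
Pow(Add(-342, w), -1) = Pow(Add(-342, -3302), -1) = Pow(-3644, -1) = Rational(-1, 3644)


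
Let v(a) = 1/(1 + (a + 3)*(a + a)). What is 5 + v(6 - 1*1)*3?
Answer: 136/27 ≈ 5.0370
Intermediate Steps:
v(a) = 1/(1 + 2*a*(3 + a)) (v(a) = 1/(1 + (3 + a)*(2*a)) = 1/(1 + 2*a*(3 + a)))
5 + v(6 - 1*1)*3 = 5 + 3/(1 + 2*(6 - 1*1)² + 6*(6 - 1*1)) = 5 + 3/(1 + 2*(6 - 1)² + 6*(6 - 1)) = 5 + 3/(1 + 2*5² + 6*5) = 5 + 3/(1 + 2*25 + 30) = 5 + 3/(1 + 50 + 30) = 5 + 3/81 = 5 + (1/81)*3 = 5 + 1/27 = 136/27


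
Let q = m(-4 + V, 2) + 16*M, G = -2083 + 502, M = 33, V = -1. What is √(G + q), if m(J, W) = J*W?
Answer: I*√1063 ≈ 32.604*I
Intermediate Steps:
G = -1581
q = 518 (q = (-4 - 1)*2 + 16*33 = -5*2 + 528 = -10 + 528 = 518)
√(G + q) = √(-1581 + 518) = √(-1063) = I*√1063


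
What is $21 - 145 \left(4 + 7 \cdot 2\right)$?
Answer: $-2589$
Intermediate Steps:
$21 - 145 \left(4 + 7 \cdot 2\right) = 21 - 145 \left(4 + 14\right) = 21 - 2610 = -2589$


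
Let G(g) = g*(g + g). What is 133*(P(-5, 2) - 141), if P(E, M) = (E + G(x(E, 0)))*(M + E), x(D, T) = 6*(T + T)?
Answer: -16758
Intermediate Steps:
x(D, T) = 12*T (x(D, T) = 6*(2*T) = 12*T)
G(g) = 2*g² (G(g) = g*(2*g) = 2*g²)
P(E, M) = E*(E + M) (P(E, M) = (E + 2*(12*0)²)*(M + E) = (E + 2*0²)*(E + M) = (E + 2*0)*(E + M) = (E + 0)*(E + M) = E*(E + M))
133*(P(-5, 2) - 141) = 133*(-5*(-5 + 2) - 141) = 133*(-5*(-3) - 141) = 133*(15 - 141) = 133*(-126) = -16758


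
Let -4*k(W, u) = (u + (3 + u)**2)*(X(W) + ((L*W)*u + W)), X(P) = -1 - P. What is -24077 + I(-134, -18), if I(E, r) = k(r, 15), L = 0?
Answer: -95969/4 ≈ -23992.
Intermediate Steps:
k(W, u) = u/4 + (3 + u)**2/4 (k(W, u) = -(u + (3 + u)**2)*((-1 - W) + ((0*W)*u + W))/4 = -(u + (3 + u)**2)*((-1 - W) + (0*u + W))/4 = -(u + (3 + u)**2)*((-1 - W) + (0 + W))/4 = -(u + (3 + u)**2)*((-1 - W) + W)/4 = -(u + (3 + u)**2)*(-1)/4 = -(-u - (3 + u)**2)/4 = u/4 + (3 + u)**2/4)
I(E, r) = 339/4 (I(E, r) = 9/4 + (1/4)*15**2 + (7/4)*15 = 9/4 + (1/4)*225 + 105/4 = 9/4 + 225/4 + 105/4 = 339/4)
-24077 + I(-134, -18) = -24077 + 339/4 = -95969/4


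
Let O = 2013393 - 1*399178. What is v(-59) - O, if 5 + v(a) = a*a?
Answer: -1610739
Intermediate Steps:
v(a) = -5 + a² (v(a) = -5 + a*a = -5 + a²)
O = 1614215 (O = 2013393 - 399178 = 1614215)
v(-59) - O = (-5 + (-59)²) - 1*1614215 = (-5 + 3481) - 1614215 = 3476 - 1614215 = -1610739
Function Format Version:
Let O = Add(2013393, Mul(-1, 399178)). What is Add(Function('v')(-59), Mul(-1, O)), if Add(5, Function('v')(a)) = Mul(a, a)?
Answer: -1610739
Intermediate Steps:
Function('v')(a) = Add(-5, Pow(a, 2)) (Function('v')(a) = Add(-5, Mul(a, a)) = Add(-5, Pow(a, 2)))
O = 1614215 (O = Add(2013393, -399178) = 1614215)
Add(Function('v')(-59), Mul(-1, O)) = Add(Add(-5, Pow(-59, 2)), Mul(-1, 1614215)) = Add(Add(-5, 3481), -1614215) = Add(3476, -1614215) = -1610739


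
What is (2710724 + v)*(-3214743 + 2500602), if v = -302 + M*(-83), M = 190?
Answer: -1924361473932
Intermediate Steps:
v = -16072 (v = -302 + 190*(-83) = -302 - 15770 = -16072)
(2710724 + v)*(-3214743 + 2500602) = (2710724 - 16072)*(-3214743 + 2500602) = 2694652*(-714141) = -1924361473932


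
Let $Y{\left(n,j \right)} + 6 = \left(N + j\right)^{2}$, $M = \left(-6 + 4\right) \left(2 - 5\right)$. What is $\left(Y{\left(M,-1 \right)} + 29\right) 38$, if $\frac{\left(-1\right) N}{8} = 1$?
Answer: $3952$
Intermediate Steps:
$N = -8$ ($N = \left(-8\right) 1 = -8$)
$M = 6$ ($M = \left(-2\right) \left(-3\right) = 6$)
$Y{\left(n,j \right)} = -6 + \left(-8 + j\right)^{2}$
$\left(Y{\left(M,-1 \right)} + 29\right) 38 = \left(\left(-6 + \left(-8 - 1\right)^{2}\right) + 29\right) 38 = \left(\left(-6 + \left(-9\right)^{2}\right) + 29\right) 38 = \left(\left(-6 + 81\right) + 29\right) 38 = \left(75 + 29\right) 38 = 104 \cdot 38 = 3952$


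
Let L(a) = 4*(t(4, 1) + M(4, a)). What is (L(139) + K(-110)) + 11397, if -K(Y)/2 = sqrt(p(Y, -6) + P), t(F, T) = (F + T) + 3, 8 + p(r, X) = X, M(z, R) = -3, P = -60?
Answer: 11417 - 2*I*sqrt(74) ≈ 11417.0 - 17.205*I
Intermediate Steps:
p(r, X) = -8 + X
t(F, T) = 3 + F + T
L(a) = 20 (L(a) = 4*((3 + 4 + 1) - 3) = 4*(8 - 3) = 4*5 = 20)
K(Y) = -2*I*sqrt(74) (K(Y) = -2*sqrt((-8 - 6) - 60) = -2*sqrt(-14 - 60) = -2*I*sqrt(74))
(L(139) + K(-110)) + 11397 = (20 - 2*I*sqrt(74)) + 11397 = 11417 - 2*I*sqrt(74)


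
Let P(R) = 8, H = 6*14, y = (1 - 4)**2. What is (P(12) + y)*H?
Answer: 1428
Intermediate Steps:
y = 9 (y = (-3)**2 = 9)
H = 84
(P(12) + y)*H = (8 + 9)*84 = 17*84 = 1428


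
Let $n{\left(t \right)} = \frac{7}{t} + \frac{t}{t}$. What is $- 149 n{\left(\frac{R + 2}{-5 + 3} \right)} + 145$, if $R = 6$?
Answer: $\frac{1027}{4} \approx 256.75$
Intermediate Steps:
$n{\left(t \right)} = 1 + \frac{7}{t}$ ($n{\left(t \right)} = \frac{7}{t} + 1 = 1 + \frac{7}{t}$)
$- 149 n{\left(\frac{R + 2}{-5 + 3} \right)} + 145 = - 149 \frac{7 + \frac{6 + 2}{-5 + 3}}{\left(6 + 2\right) \frac{1}{-5 + 3}} + 145 = - 149 \frac{7 + \frac{8}{-2}}{8 \frac{1}{-2}} + 145 = - 149 \frac{7 + 8 \left(- \frac{1}{2}\right)}{8 \left(- \frac{1}{2}\right)} + 145 = - 149 \frac{7 - 4}{-4} + 145 = - 149 \left(\left(- \frac{1}{4}\right) 3\right) + 145 = \left(-149\right) \left(- \frac{3}{4}\right) + 145 = \frac{447}{4} + 145 = \frac{1027}{4}$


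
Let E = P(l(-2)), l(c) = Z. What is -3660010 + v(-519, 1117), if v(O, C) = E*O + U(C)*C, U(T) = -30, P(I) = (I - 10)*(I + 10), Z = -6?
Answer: -3660304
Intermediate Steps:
l(c) = -6
P(I) = (-10 + I)*(10 + I)
E = -64 (E = -100 + (-6)² = -100 + 36 = -64)
v(O, C) = -64*O - 30*C
-3660010 + v(-519, 1117) = -3660010 + (-64*(-519) - 30*1117) = -3660010 + (33216 - 33510) = -3660010 - 294 = -3660304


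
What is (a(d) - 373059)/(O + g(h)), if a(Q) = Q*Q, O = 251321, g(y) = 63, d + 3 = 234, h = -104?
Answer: -159849/125692 ≈ -1.2718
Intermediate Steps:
d = 231 (d = -3 + 234 = 231)
a(Q) = Q²
(a(d) - 373059)/(O + g(h)) = (231² - 373059)/(251321 + 63) = (53361 - 373059)/251384 = -319698*1/251384 = -159849/125692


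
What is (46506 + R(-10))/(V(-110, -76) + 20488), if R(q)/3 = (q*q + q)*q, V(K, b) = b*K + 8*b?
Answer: 21903/14120 ≈ 1.5512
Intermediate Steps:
V(K, b) = 8*b + K*b (V(K, b) = K*b + 8*b = 8*b + K*b)
R(q) = 3*q*(q + q²) (R(q) = 3*((q*q + q)*q) = 3*((q² + q)*q) = 3*((q + q²)*q) = 3*(q*(q + q²)) = 3*q*(q + q²))
(46506 + R(-10))/(V(-110, -76) + 20488) = (46506 + 3*(-10)²*(1 - 10))/(-76*(8 - 110) + 20488) = (46506 + 3*100*(-9))/(-76*(-102) + 20488) = (46506 - 2700)/(7752 + 20488) = 43806/28240 = 43806*(1/28240) = 21903/14120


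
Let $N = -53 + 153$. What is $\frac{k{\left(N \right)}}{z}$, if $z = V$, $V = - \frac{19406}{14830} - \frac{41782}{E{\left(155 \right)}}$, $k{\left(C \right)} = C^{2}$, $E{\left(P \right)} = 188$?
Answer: $- \frac{6970100000}{155818847} \approx -44.732$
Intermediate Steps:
$N = 100$
$V = - \frac{155818847}{697010}$ ($V = - \frac{19406}{14830} - \frac{41782}{188} = \left(-19406\right) \frac{1}{14830} - \frac{20891}{94} = - \frac{9703}{7415} - \frac{20891}{94} = - \frac{155818847}{697010} \approx -223.55$)
$z = - \frac{155818847}{697010} \approx -223.55$
$\frac{k{\left(N \right)}}{z} = \frac{100^{2}}{- \frac{155818847}{697010}} = 10000 \left(- \frac{697010}{155818847}\right) = - \frac{6970100000}{155818847}$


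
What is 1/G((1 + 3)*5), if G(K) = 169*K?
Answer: 1/3380 ≈ 0.00029586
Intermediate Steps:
1/G((1 + 3)*5) = 1/(169*((1 + 3)*5)) = 1/(169*(4*5)) = 1/(169*20) = 1/3380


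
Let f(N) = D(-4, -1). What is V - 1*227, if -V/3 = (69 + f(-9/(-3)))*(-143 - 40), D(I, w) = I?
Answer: 35458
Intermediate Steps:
f(N) = -4
V = 35685 (V = -3*(69 - 4)*(-143 - 40) = -195*(-183) = -3*(-11895) = 35685)
V - 1*227 = 35685 - 1*227 = 35685 - 227 = 35458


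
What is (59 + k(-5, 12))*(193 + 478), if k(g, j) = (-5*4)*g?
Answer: 106689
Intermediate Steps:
k(g, j) = -20*g
(59 + k(-5, 12))*(193 + 478) = (59 - 20*(-5))*(193 + 478) = (59 + 100)*671 = 159*671 = 106689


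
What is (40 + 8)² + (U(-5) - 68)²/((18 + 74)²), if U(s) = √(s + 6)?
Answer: 19505545/8464 ≈ 2304.5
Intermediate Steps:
U(s) = √(6 + s)
(40 + 8)² + (U(-5) - 68)²/((18 + 74)²) = (40 + 8)² + (√(6 - 5) - 68)²/((18 + 74)²) = 48² + (√1 - 68)²/(92²) = 2304 + (1 - 68)²/8464 = 2304 + (-67)²*(1/8464) = 2304 + 4489*(1/8464) = 2304 + 4489/8464 = 19505545/8464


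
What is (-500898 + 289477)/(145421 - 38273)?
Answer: -211421/107148 ≈ -1.9732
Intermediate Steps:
(-500898 + 289477)/(145421 - 38273) = -211421/107148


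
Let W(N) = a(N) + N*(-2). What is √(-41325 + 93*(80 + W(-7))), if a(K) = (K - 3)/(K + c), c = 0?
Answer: 3*I*√176673/7 ≈ 180.14*I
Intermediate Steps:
a(K) = (-3 + K)/K (a(K) = (K - 3)/(K + 0) = (-3 + K)/K)
W(N) = -2*N + (-3 + N)/N (W(N) = (-3 + N)/N + N*(-2) = (-3 + N)/N - 2*N = -2*N + (-3 + N)/N)
√(-41325 + 93*(80 + W(-7))) = √(-41325 + 93*(80 + (1 - 3/(-7) - 2*(-7)))) = √(-41325 + 93*(80 + (1 - 3*(-⅐) + 14))) = √(-41325 + 93*(80 + (1 + 3/7 + 14))) = √(-41325 + 93*(80 + 108/7)) = √(-41325 + 93*(668/7)) = √(-41325 + 62124/7) = √(-227151/7) = 3*I*√176673/7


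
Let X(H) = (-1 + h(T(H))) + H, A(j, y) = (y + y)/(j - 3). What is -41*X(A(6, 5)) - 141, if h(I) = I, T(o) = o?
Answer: -1120/3 ≈ -373.33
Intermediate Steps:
A(j, y) = 2*y/(-3 + j) (A(j, y) = (2*y)/(-3 + j) = 2*y/(-3 + j))
X(H) = -1 + 2*H (X(H) = (-1 + H) + H = -1 + 2*H)
-41*X(A(6, 5)) - 141 = -41*(-1 + 2*(2*5/(-3 + 6))) - 141 = -41*(-1 + 2*(2*5/3)) - 141 = -41*(-1 + 2*(2*5*(1/3))) - 141 = -41*(-1 + 2*(10/3)) - 141 = -41*(-1 + 20/3) - 141 = -41*17/3 - 141 = -697/3 - 141 = -1120/3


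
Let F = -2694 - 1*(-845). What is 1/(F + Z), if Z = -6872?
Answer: -1/8721 ≈ -0.00011467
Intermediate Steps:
F = -1849 (F = -2694 + 845 = -1849)
1/(F + Z) = 1/(-1849 - 6872) = 1/(-8721) = -1/8721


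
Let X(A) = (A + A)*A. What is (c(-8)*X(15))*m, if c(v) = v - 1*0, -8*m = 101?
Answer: 45450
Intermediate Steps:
m = -101/8 (m = -⅛*101 = -101/8 ≈ -12.625)
X(A) = 2*A² (X(A) = (2*A)*A = 2*A²)
c(v) = v (c(v) = v + 0 = v)
(c(-8)*X(15))*m = -16*15²*(-101/8) = -16*225*(-101/8) = -8*450*(-101/8) = -3600*(-101/8) = 45450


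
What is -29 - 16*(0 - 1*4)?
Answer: 35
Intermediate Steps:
-29 - 16*(0 - 1*4) = -29 - 16*(0 - 4) = -29 - 16*(-4) = -29 + 64 = 35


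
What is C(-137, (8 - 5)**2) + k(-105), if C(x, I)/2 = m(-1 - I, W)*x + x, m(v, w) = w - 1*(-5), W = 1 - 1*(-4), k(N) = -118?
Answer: -3132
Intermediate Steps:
W = 5 (W = 1 + 4 = 5)
m(v, w) = 5 + w (m(v, w) = w + 5 = 5 + w)
C(x, I) = 22*x (C(x, I) = 2*((5 + 5)*x + x) = 2*(10*x + x) = 2*(11*x) = 22*x)
C(-137, (8 - 5)**2) + k(-105) = 22*(-137) - 118 = -3014 - 118 = -3132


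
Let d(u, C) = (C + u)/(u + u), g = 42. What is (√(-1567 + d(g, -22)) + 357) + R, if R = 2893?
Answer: 3250 + I*√690942/21 ≈ 3250.0 + 39.582*I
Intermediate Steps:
d(u, C) = (C + u)/(2*u) (d(u, C) = (C + u)/((2*u)) = (C + u)*(1/(2*u)) = (C + u)/(2*u))
(√(-1567 + d(g, -22)) + 357) + R = (√(-1567 + (½)*(-22 + 42)/42) + 357) + 2893 = (√(-1567 + (½)*(1/42)*20) + 357) + 2893 = (√(-1567 + 5/21) + 357) + 2893 = (√(-32902/21) + 357) + 2893 = (I*√690942/21 + 357) + 2893 = (357 + I*√690942/21) + 2893 = 3250 + I*√690942/21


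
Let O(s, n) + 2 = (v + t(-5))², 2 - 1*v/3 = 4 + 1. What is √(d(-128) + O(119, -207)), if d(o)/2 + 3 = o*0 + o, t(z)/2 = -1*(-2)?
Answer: I*√239 ≈ 15.46*I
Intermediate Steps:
t(z) = 4 (t(z) = 2*(-1*(-2)) = 2*2 = 4)
v = -9 (v = 6 - 3*(4 + 1) = 6 - 3*5 = 6 - 15 = -9)
O(s, n) = 23 (O(s, n) = -2 + (-9 + 4)² = -2 + (-5)² = -2 + 25 = 23)
d(o) = -6 + 2*o (d(o) = -6 + 2*(o*0 + o) = -6 + 2*(0 + o) = -6 + 2*o)
√(d(-128) + O(119, -207)) = √((-6 + 2*(-128)) + 23) = √((-6 - 256) + 23) = √(-262 + 23) = √(-239) = I*√239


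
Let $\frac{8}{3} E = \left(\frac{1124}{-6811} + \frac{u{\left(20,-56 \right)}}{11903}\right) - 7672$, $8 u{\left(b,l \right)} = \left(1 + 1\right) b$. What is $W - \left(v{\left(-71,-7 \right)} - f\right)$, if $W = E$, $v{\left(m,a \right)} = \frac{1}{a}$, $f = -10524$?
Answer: $- \frac{8691442850063}{648570664} \approx -13401.0$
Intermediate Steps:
$u{\left(b,l \right)} = \frac{b}{4}$ ($u{\left(b,l \right)} = \frac{\left(1 + 1\right) b}{8} = \frac{2 b}{8} = \frac{b}{4}$)
$E = - \frac{1865977835079}{648570664}$ ($E = \frac{3 \left(\left(\frac{1124}{-6811} + \frac{\frac{1}{4} \cdot 20}{11903}\right) - 7672\right)}{8} = \frac{3 \left(\left(1124 \left(- \frac{1}{6811}\right) + 5 \cdot \frac{1}{11903}\right) - 7672\right)}{8} = \frac{3 \left(\left(- \frac{1124}{6811} + \frac{5}{11903}\right) - 7672\right)}{8} = \frac{3 \left(- \frac{13344917}{81071333} - 7672\right)}{8} = \frac{3}{8} \left(- \frac{621992611693}{81071333}\right) = - \frac{1865977835079}{648570664} \approx -2877.1$)
$W = - \frac{1865977835079}{648570664} \approx -2877.1$
$W - \left(v{\left(-71,-7 \right)} - f\right) = - \frac{1865977835079}{648570664} - \left(\frac{1}{-7} - -10524\right) = - \frac{1865977835079}{648570664} - \left(- \frac{1}{7} + 10524\right) = - \frac{1865977835079}{648570664} - \frac{73667}{7} = - \frac{8691442850063}{648570664}$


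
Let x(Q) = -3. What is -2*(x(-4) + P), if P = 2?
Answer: 2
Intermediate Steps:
-2*(x(-4) + P) = -2*(-3 + 2) = -2*(-1) = 2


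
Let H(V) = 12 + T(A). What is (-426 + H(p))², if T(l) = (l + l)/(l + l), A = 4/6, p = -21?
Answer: 170569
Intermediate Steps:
A = ⅔ (A = 4*(⅙) = ⅔ ≈ 0.66667)
T(l) = 1 (T(l) = (2*l)/((2*l)) = (2*l)*(1/(2*l)) = 1)
H(V) = 13 (H(V) = 12 + 1 = 13)
(-426 + H(p))² = (-426 + 13)² = (-413)² = 170569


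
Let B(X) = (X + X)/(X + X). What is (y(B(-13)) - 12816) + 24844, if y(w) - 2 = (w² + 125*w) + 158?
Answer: 12314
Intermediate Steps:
B(X) = 1 (B(X) = (2*X)/((2*X)) = (2*X)*(1/(2*X)) = 1)
y(w) = 160 + w² + 125*w (y(w) = 2 + ((w² + 125*w) + 158) = 2 + (158 + w² + 125*w) = 160 + w² + 125*w)
(y(B(-13)) - 12816) + 24844 = ((160 + 1² + 125*1) - 12816) + 24844 = ((160 + 1 + 125) - 12816) + 24844 = (286 - 12816) + 24844 = -12530 + 24844 = 12314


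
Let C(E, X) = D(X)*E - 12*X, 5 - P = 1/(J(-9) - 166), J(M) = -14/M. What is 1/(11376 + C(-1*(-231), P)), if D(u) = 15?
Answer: 370/5468943 ≈ 6.7655e-5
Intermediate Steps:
P = 7409/1480 (P = 5 - 1/(-14/(-9) - 166) = 5 - 1/(-14*(-⅑) - 166) = 5 - 1/(14/9 - 166) = 5 - 1/(-1480/9) = 5 - 1*(-9/1480) = 5 + 9/1480 = 7409/1480 ≈ 5.0061)
C(E, X) = -12*X + 15*E (C(E, X) = 15*E - 12*X = -12*X + 15*E)
1/(11376 + C(-1*(-231), P)) = 1/(11376 + (-12*7409/1480 + 15*(-1*(-231)))) = 1/(11376 + (-22227/370 + 15*231)) = 1/(11376 + (-22227/370 + 3465)) = 1/(11376 + 1259823/370) = 1/(5468943/370) = 370/5468943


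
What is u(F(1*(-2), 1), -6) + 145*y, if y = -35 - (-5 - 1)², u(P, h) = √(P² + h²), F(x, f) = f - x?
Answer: -10295 + 3*√5 ≈ -10288.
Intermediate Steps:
y = -71 (y = -35 - 1*(-6)² = -35 - 1*36 = -35 - 36 = -71)
u(F(1*(-2), 1), -6) + 145*y = √((1 - (-2))² + (-6)²) + 145*(-71) = √((1 - 1*(-2))² + 36) - 10295 = √((1 + 2)² + 36) - 10295 = √(3² + 36) - 10295 = √(9 + 36) - 10295 = √45 - 10295 = 3*√5 - 10295 = -10295 + 3*√5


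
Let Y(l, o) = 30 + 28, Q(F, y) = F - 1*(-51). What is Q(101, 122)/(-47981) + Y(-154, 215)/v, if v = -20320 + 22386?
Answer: 1234433/49564373 ≈ 0.024906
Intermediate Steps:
v = 2066
Q(F, y) = 51 + F (Q(F, y) = F + 51 = 51 + F)
Y(l, o) = 58
Q(101, 122)/(-47981) + Y(-154, 215)/v = (51 + 101)/(-47981) + 58/2066 = 152*(-1/47981) + 58*(1/2066) = -152/47981 + 29/1033 = 1234433/49564373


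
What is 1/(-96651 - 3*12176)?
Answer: -1/133179 ≈ -7.5087e-6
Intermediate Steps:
1/(-96651 - 3*12176) = 1/(-96651 - 36528) = 1/(-133179) = -1/133179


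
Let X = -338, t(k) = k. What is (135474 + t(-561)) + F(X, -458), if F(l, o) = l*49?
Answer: 118351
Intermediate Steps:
F(l, o) = 49*l
(135474 + t(-561)) + F(X, -458) = (135474 - 561) + 49*(-338) = 134913 - 16562 = 118351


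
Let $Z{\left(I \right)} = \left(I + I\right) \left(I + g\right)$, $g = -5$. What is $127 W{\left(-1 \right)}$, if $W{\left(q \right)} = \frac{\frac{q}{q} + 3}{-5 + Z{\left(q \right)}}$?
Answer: $\frac{508}{7} \approx 72.571$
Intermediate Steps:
$Z{\left(I \right)} = 2 I \left(-5 + I\right)$ ($Z{\left(I \right)} = \left(I + I\right) \left(I - 5\right) = 2 I \left(-5 + I\right)$)
$W{\left(q \right)} = \frac{4}{-5 + 2 q \left(-5 + q\right)}$ ($W{\left(q \right)} = \frac{\frac{q}{q} + 3}{-5 + 2 q \left(-5 + q\right)} = \frac{1 + 3}{-5 + 2 q \left(-5 + q\right)} = \frac{4}{-5 + 2 q \left(-5 + q\right)}$)
$127 W{\left(-1 \right)} = 127 \frac{4}{-5 + 2 \left(-1\right) \left(-5 - 1\right)} = 127 \frac{4}{-5 + 2 \left(-1\right) \left(-6\right)} = 127 \frac{4}{-5 + 12} = 127 \cdot \frac{4}{7} = \frac{508}{7}$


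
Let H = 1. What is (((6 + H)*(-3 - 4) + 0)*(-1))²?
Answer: 2401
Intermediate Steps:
(((6 + H)*(-3 - 4) + 0)*(-1))² = (((6 + 1)*(-3 - 4) + 0)*(-1))² = ((7*(-7) + 0)*(-1))² = ((-49 + 0)*(-1))² = (-49*(-1))² = 49² = 2401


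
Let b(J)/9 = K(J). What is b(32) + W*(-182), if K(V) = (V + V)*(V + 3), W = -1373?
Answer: 270046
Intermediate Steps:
K(V) = 2*V*(3 + V) (K(V) = (2*V)*(3 + V) = 2*V*(3 + V))
b(J) = 18*J*(3 + J) (b(J) = 9*(2*J*(3 + J)) = 18*J*(3 + J))
b(32) + W*(-182) = 18*32*(3 + 32) - 1373*(-182) = 18*32*35 + 249886 = 20160 + 249886 = 270046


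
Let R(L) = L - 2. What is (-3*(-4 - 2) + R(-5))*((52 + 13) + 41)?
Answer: 1166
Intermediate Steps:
R(L) = -2 + L
(-3*(-4 - 2) + R(-5))*((52 + 13) + 41) = (-3*(-4 - 2) + (-2 - 5))*((52 + 13) + 41) = (-3*(-6) - 7)*(65 + 41) = (18 - 7)*106 = 11*106 = 1166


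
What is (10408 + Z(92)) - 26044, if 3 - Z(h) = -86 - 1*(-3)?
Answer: -15550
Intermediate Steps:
Z(h) = 86 (Z(h) = 3 - (-86 - 1*(-3)) = 3 - (-86 + 3) = 3 - 1*(-83) = 3 + 83 = 86)
(10408 + Z(92)) - 26044 = (10408 + 86) - 26044 = 10494 - 26044 = -15550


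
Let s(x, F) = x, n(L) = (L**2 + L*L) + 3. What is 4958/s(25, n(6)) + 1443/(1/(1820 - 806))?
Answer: 36585008/25 ≈ 1.4634e+6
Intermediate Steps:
n(L) = 3 + 2*L**2 (n(L) = (L**2 + L**2) + 3 = 2*L**2 + 3 = 3 + 2*L**2)
4958/s(25, n(6)) + 1443/(1/(1820 - 806)) = 4958/25 + 1443/(1/(1820 - 806)) = 4958*(1/25) + 1443/(1/1014) = 4958/25 + 1443/(1/1014) = 4958/25 + 1443*1014 = 4958/25 + 1463202 = 36585008/25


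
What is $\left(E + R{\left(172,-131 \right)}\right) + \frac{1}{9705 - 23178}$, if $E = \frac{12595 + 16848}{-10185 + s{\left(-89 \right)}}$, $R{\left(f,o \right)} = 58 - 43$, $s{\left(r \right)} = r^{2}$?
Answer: $\frac{60855277}{30502872} \approx 1.9951$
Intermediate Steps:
$R{\left(f,o \right)} = 15$
$E = - \frac{29443}{2264}$ ($E = \frac{12595 + 16848}{-10185 + \left(-89\right)^{2}} = \frac{29443}{-10185 + 7921} = \frac{29443}{-2264} = 29443 \left(- \frac{1}{2264}\right) = - \frac{29443}{2264} \approx -13.005$)
$\left(E + R{\left(172,-131 \right)}\right) + \frac{1}{9705 - 23178} = \left(- \frac{29443}{2264} + 15\right) + \frac{1}{9705 - 23178} = \frac{4517}{2264} + \frac{1}{-13473} = \frac{4517}{2264} - \frac{1}{13473} = \frac{60855277}{30502872}$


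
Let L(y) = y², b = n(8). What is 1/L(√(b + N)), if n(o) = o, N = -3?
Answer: ⅕ ≈ 0.20000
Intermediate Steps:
b = 8
1/L(√(b + N)) = 1/((√(8 - 3))²) = 1/((√5)²) = 1/5 = ⅕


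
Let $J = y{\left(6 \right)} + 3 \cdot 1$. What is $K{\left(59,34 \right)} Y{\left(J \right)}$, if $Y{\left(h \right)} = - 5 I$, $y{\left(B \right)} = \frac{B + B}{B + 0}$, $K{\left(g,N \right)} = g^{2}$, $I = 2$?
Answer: $-34810$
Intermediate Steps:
$y{\left(B \right)} = 2$ ($y{\left(B \right)} = \frac{2 B}{B} = 2$)
$J = 5$ ($J = 2 + 3 \cdot 1 = 2 + 3 = 5$)
$Y{\left(h \right)} = -10$ ($Y{\left(h \right)} = \left(-5\right) 2 = -10$)
$K{\left(59,34 \right)} Y{\left(J \right)} = 59^{2} \left(-10\right) = 3481 \left(-10\right) = -34810$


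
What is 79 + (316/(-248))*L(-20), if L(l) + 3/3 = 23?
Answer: 1580/31 ≈ 50.968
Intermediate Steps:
L(l) = 22 (L(l) = -1 + 23 = 22)
79 + (316/(-248))*L(-20) = 79 + (316/(-248))*22 = 79 + (316*(-1/248))*22 = 79 - 79/62*22 = 79 - 869/31 = 1580/31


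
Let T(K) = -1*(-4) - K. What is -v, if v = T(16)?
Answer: 12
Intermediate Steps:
T(K) = 4 - K
v = -12 (v = 4 - 1*16 = 4 - 16 = -12)
-v = -1*(-12) = 12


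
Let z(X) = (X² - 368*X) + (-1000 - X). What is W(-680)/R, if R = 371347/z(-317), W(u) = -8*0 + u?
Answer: -147194160/371347 ≈ -396.38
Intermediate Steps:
z(X) = -1000 + X² - 369*X
W(u) = u (W(u) = 0 + u = u)
R = 371347/216462 (R = 371347/(-1000 + (-317)² - 369*(-317)) = 371347/(-1000 + 100489 + 116973) = 371347/216462 ≈ 1.7155)
W(-680)/R = -680/371347/216462 = -680*216462/371347 = -147194160/371347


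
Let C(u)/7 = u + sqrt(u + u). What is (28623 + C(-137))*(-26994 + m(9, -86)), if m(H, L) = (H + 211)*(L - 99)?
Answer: -1872686816 - 473858*I*sqrt(274) ≈ -1.8727e+9 - 7.8437e+6*I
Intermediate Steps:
m(H, L) = (-99 + L)*(211 + H) (m(H, L) = (211 + H)*(-99 + L) = (-99 + L)*(211 + H))
C(u) = 7*u + 7*sqrt(2)*sqrt(u) (C(u) = 7*(u + sqrt(u + u)) = 7*(u + sqrt(2*u)) = 7*(u + sqrt(2)*sqrt(u)) = 7*u + 7*sqrt(2)*sqrt(u))
(28623 + C(-137))*(-26994 + m(9, -86)) = (28623 + (7*(-137) + 7*sqrt(2)*sqrt(-137)))*(-26994 + (-20889 - 99*9 + 211*(-86) + 9*(-86))) = (28623 + (-959 + 7*sqrt(2)*(I*sqrt(137))))*(-26994 + (-20889 - 891 - 18146 - 774)) = (28623 + (-959 + 7*I*sqrt(274)))*(-26994 - 40700) = (27664 + 7*I*sqrt(274))*(-67694) = -1872686816 - 473858*I*sqrt(274)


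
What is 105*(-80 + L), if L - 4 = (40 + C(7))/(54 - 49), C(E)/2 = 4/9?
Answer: -21364/3 ≈ -7121.3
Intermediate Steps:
C(E) = 8/9 (C(E) = 2*(4/9) = 8/9)
L = 548/45 (L = 4 + (40 + 8/9)/(54 - 49) = 4 + (368/9)/5 = 4 + (368/9)*(⅕) = 4 + 368/45 = 548/45 ≈ 12.178)
105*(-80 + L) = 105*(-80 + 548/45) = 105*(-3052/45) = -21364/3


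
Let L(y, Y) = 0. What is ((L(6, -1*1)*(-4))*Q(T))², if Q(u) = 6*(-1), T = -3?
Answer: 0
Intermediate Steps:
Q(u) = -6
((L(6, -1*1)*(-4))*Q(T))² = ((0*(-4))*(-6))² = (0*(-6))² = 0² = 0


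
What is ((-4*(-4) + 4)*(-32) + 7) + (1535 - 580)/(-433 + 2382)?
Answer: -1232762/1949 ≈ -632.51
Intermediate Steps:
((-4*(-4) + 4)*(-32) + 7) + (1535 - 580)/(-433 + 2382) = ((16 + 4)*(-32) + 7) + 955/1949 = (20*(-32) + 7) + 955*(1/1949) = (-640 + 7) + 955/1949 = -633 + 955/1949 = -1232762/1949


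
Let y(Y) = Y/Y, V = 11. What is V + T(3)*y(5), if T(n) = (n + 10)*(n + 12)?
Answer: 206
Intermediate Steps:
T(n) = (10 + n)*(12 + n)
y(Y) = 1
V + T(3)*y(5) = 11 + (120 + 3² + 22*3)*1 = 11 + (120 + 9 + 66)*1 = 11 + 195*1 = 11 + 195 = 206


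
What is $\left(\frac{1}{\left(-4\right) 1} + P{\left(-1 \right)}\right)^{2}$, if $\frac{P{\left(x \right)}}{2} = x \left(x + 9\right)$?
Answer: $\frac{4225}{16} \approx 264.06$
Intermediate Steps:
$P{\left(x \right)} = 2 x \left(9 + x\right)$ ($P{\left(x \right)} = 2 x \left(x + 9\right) = 2 x \left(9 + x\right)$)
$\left(\frac{1}{\left(-4\right) 1} + P{\left(-1 \right)}\right)^{2} = \left(\frac{1}{\left(-4\right) 1} + 2 \left(-1\right) \left(9 - 1\right)\right)^{2} = \left(\frac{1}{-4} + 2 \left(-1\right) 8\right)^{2} = \left(- \frac{1}{4} - 16\right)^{2} = \left(- \frac{65}{4}\right)^{2} = \frac{4225}{16}$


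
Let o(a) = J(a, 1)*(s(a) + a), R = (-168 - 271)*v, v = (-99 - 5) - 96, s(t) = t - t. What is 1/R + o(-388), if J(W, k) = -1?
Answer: 34066401/87800 ≈ 388.00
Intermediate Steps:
s(t) = 0
v = -200 (v = -104 - 96 = -200)
R = 87800 (R = (-168 - 271)*(-200) = -439*(-200) = 87800)
o(a) = -a (o(a) = -(0 + a) = -a)
1/R + o(-388) = 1/87800 - 1*(-388) = 1/87800 + 388 = 34066401/87800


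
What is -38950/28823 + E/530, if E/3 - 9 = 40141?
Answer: 443015/1961 ≈ 225.91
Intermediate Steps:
E = 120450 (E = 27 + 3*40141 = 27 + 120423 = 120450)
-38950/28823 + E/530 = -38950/28823 + 120450/530 = -38950*1/28823 + 120450*(1/530) = -50/37 + 12045/53 = 443015/1961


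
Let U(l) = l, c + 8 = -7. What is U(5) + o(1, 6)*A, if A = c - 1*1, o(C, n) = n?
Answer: -91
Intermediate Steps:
c = -15 (c = -8 - 7 = -15)
A = -16 (A = -15 - 1*1 = -15 - 1 = -16)
U(5) + o(1, 6)*A = 5 + 6*(-16) = 5 - 96 = -91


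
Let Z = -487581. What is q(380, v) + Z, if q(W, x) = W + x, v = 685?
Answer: -486516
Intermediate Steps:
q(380, v) + Z = (380 + 685) - 487581 = 1065 - 487581 = -486516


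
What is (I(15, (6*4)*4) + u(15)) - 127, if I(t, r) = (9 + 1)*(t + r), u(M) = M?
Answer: 998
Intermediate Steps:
I(t, r) = 10*r + 10*t (I(t, r) = 10*(r + t) = 10*r + 10*t)
(I(15, (6*4)*4) + u(15)) - 127 = ((10*((6*4)*4) + 10*15) + 15) - 127 = ((10*(24*4) + 150) + 15) - 127 = ((10*96 + 150) + 15) - 127 = ((960 + 150) + 15) - 127 = (1110 + 15) - 127 = 1125 - 127 = 998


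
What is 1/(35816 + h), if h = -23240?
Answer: 1/12576 ≈ 7.9517e-5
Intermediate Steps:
1/(35816 + h) = 1/(35816 - 23240) = 1/12576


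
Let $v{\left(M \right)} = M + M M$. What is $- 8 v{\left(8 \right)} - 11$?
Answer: $-587$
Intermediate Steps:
$v{\left(M \right)} = M + M^{2}$
$- 8 v{\left(8 \right)} - 11 = - 8 \cdot 8 \left(1 + 8\right) - 11 = - 8 \cdot 8 \cdot 9 - 11 = \left(-8\right) 72 - 11 = -576 - 11 = -587$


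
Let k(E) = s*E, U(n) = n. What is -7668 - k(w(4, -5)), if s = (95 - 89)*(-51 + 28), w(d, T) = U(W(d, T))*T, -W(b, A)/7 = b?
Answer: 11652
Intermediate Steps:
W(b, A) = -7*b
w(d, T) = -7*T*d (w(d, T) = (-7*d)*T = -7*T*d)
s = -138 (s = 6*(-23) = -138)
k(E) = -138*E
-7668 - k(w(4, -5)) = -7668 - (-138)*(-7*(-5)*4) = -7668 - (-138)*140 = -7668 - 1*(-19320) = -7668 + 19320 = 11652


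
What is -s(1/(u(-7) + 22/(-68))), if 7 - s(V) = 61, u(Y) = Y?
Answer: 54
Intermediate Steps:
s(V) = -54 (s(V) = 7 - 1*61 = 7 - 61 = -54)
-s(1/(u(-7) + 22/(-68))) = -1*(-54) = 54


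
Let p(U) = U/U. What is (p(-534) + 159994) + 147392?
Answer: 307387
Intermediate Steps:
p(U) = 1
(p(-534) + 159994) + 147392 = (1 + 159994) + 147392 = 159995 + 147392 = 307387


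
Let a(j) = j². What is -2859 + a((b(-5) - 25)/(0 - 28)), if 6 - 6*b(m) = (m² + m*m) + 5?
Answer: -80652815/28224 ≈ -2857.6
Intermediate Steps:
b(m) = ⅙ - m²/3 (b(m) = 1 - ((m² + m*m) + 5)/6 = 1 - ((m² + m²) + 5)/6 = 1 - (2*m² + 5)/6 = 1 - (5 + 2*m²)/6 = 1 + (-⅚ - m²/3) = ⅙ - m²/3)
-2859 + a((b(-5) - 25)/(0 - 28)) = -2859 + (((⅙ - ⅓*(-5)²) - 25)/(0 - 28))² = -2859 + (((⅙ - ⅓*25) - 25)/(-28))² = -2859 + (((⅙ - 25/3) - 25)*(-1/28))² = -2859 + ((-49/6 - 25)*(-1/28))² = -2859 + (-199/6*(-1/28))² = -2859 + (199/168)² = -2859 + 39601/28224 = -80652815/28224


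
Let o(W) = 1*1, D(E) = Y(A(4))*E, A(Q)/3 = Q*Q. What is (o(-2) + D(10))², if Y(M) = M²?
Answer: 530887681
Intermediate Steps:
A(Q) = 3*Q² (A(Q) = 3*(Q*Q) = 3*Q²)
D(E) = 2304*E (D(E) = (3*4²)²*E = (3*16)²*E = 48²*E = 2304*E)
o(W) = 1
(o(-2) + D(10))² = (1 + 2304*10)² = (1 + 23040)² = 23041² = 530887681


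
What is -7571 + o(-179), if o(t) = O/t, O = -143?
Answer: -1355066/179 ≈ -7570.2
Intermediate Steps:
o(t) = -143/t
-7571 + o(-179) = -7571 - 143/(-179) = -7571 - 143*(-1/179) = -7571 + 143/179 = -1355066/179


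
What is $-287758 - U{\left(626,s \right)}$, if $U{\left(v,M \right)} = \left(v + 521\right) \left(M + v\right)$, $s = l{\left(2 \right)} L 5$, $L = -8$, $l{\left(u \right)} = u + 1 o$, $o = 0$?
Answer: $-914020$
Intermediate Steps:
$l{\left(u \right)} = u$ ($l{\left(u \right)} = u + 1 \cdot 0 = u + 0 = u$)
$s = -80$ ($s = 2 \left(-8\right) 5 = \left(-16\right) 5 = -80$)
$U{\left(v,M \right)} = \left(521 + v\right) \left(M + v\right)$
$-287758 - U{\left(626,s \right)} = -287758 - \left(626^{2} + 521 \left(-80\right) + 521 \cdot 626 - 50080\right) = -287758 - \left(391876 - 41680 + 326146 - 50080\right) = -287758 - 626262 = -914020$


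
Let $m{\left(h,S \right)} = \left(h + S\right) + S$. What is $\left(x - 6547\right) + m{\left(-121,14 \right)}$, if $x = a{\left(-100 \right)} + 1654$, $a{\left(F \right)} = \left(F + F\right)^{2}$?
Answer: $35014$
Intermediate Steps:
$a{\left(F \right)} = 4 F^{2}$ ($a{\left(F \right)} = \left(2 F\right)^{2} = 4 F^{2}$)
$x = 41654$ ($x = 4 \left(-100\right)^{2} + 1654 = 4 \cdot 10000 + 1654 = 40000 + 1654 = 41654$)
$m{\left(h,S \right)} = h + 2 S$ ($m{\left(h,S \right)} = \left(S + h\right) + S = h + 2 S$)
$\left(x - 6547\right) + m{\left(-121,14 \right)} = \left(41654 - 6547\right) + \left(-121 + 2 \cdot 14\right) = \left(41654 + \left(-13292 + 6745\right)\right) + \left(-121 + 28\right) = \left(41654 - 6547\right) - 93 = 35107 - 93 = 35014$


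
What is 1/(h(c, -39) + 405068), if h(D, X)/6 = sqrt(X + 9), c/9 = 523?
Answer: 101267/41020021426 - 3*I*sqrt(30)/82040042852 ≈ 2.4687e-6 - 2.0029e-10*I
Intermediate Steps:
c = 4707 (c = 9*523 = 4707)
h(D, X) = 6*sqrt(9 + X) (h(D, X) = 6*sqrt(X + 9) = 6*sqrt(9 + X))
1/(h(c, -39) + 405068) = 1/(6*sqrt(9 - 39) + 405068) = 1/(6*sqrt(-30) + 405068) = 1/(6*(I*sqrt(30)) + 405068) = 1/(6*I*sqrt(30) + 405068) = 1/(405068 + 6*I*sqrt(30))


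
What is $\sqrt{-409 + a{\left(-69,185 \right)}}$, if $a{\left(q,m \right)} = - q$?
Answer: $2 i \sqrt{85} \approx 18.439 i$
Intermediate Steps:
$\sqrt{-409 + a{\left(-69,185 \right)}} = \sqrt{-409 - -69} = \sqrt{-409 + 69} = \sqrt{-340} = 2 i \sqrt{85}$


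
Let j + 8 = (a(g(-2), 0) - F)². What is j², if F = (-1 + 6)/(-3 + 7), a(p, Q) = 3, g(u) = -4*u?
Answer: 6241/256 ≈ 24.379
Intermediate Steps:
F = 5/4 ≈ 1.2500
j = -79/16 (j = -8 + (3 - 1*5/4)² = -8 + (3 - 5/4)² = -8 + (7/4)² = -8 + 49/16 = -79/16 ≈ -4.9375)
j² = (-79/16)² = 6241/256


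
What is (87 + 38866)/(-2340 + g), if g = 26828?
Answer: 38953/24488 ≈ 1.5907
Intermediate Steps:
(87 + 38866)/(-2340 + g) = (87 + 38866)/(-2340 + 26828) = 38953/24488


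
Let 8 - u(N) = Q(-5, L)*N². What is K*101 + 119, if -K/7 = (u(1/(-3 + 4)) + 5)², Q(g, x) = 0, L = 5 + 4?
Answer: -119364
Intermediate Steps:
L = 9
u(N) = 8 (u(N) = 8 - 0*N² = 8 - 1*0 = 8 + 0 = 8)
K = -1183 (K = -7*(8 + 5)² = -7*13² = -7*169 = -1183)
K*101 + 119 = -1183*101 + 119 = -119483 + 119 = -119364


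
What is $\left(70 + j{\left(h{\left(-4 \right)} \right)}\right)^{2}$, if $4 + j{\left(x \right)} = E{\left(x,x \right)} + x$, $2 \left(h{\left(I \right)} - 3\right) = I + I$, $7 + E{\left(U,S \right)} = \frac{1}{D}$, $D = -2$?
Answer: $\frac{13225}{4} \approx 3306.3$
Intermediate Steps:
$E{\left(U,S \right)} = - \frac{15}{2}$ ($E{\left(U,S \right)} = -7 + \frac{1}{-2} = -7 - \frac{1}{2} = - \frac{15}{2}$)
$h{\left(I \right)} = 3 + I$ ($h{\left(I \right)} = 3 + \frac{I + I}{2} = 3 + \frac{2 I}{2} = 3 + I$)
$j{\left(x \right)} = - \frac{23}{2} + x$ ($j{\left(x \right)} = -4 + \left(- \frac{15}{2} + x\right) = - \frac{23}{2} + x$)
$\left(70 + j{\left(h{\left(-4 \right)} \right)}\right)^{2} = \left(70 + \left(- \frac{23}{2} + \left(3 - 4\right)\right)\right)^{2} = \left(70 - \frac{25}{2}\right)^{2} = \left(\frac{115}{2}\right)^{2} = \frac{13225}{4}$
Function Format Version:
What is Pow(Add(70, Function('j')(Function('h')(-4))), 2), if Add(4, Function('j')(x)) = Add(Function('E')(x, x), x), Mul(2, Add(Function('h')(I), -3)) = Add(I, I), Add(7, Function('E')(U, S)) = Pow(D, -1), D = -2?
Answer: Rational(13225, 4) ≈ 3306.3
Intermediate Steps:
Function('E')(U, S) = Rational(-15, 2) (Function('E')(U, S) = Add(-7, Pow(-2, -1)) = Add(-7, Rational(-1, 2)) = Rational(-15, 2))
Function('h')(I) = Add(3, I) (Function('h')(I) = Add(3, Mul(Rational(1, 2), Add(I, I))) = Add(3, Mul(Rational(1, 2), Mul(2, I))) = Add(3, I))
Function('j')(x) = Add(Rational(-23, 2), x) (Function('j')(x) = Add(-4, Add(Rational(-15, 2), x)) = Add(Rational(-23, 2), x))
Pow(Add(70, Function('j')(Function('h')(-4))), 2) = Pow(Add(70, Add(Rational(-23, 2), Add(3, -4))), 2) = Pow(Add(70, Add(Rational(-23, 2), -1)), 2) = Pow(Add(70, Rational(-25, 2)), 2) = Pow(Rational(115, 2), 2) = Rational(13225, 4)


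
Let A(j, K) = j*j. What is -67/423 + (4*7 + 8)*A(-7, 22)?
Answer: 746105/423 ≈ 1763.8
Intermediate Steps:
A(j, K) = j**2
-67/423 + (4*7 + 8)*A(-7, 22) = -67/423 + (4*7 + 8)*(-7)**2 = -67*1/423 + (28 + 8)*49 = -67/423 + 36*49 = -67/423 + 1764 = 746105/423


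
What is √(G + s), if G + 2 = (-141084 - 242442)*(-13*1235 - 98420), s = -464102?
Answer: √43903674746 ≈ 2.0953e+5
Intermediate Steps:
G = 43904138848 (G = -2 + (-141084 - 242442)*(-13*1235 - 98420) = -2 - 383526*(-16055 - 98420) = -2 - 383526*(-114475) = -2 + 43904138850 = 43904138848)
√(G + s) = √(43904138848 - 464102) = √43903674746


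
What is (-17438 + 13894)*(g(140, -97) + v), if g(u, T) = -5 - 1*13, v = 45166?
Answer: -160004512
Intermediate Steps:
g(u, T) = -18 (g(u, T) = -5 - 13 = -18)
(-17438 + 13894)*(g(140, -97) + v) = (-17438 + 13894)*(-18 + 45166) = -3544*45148 = -160004512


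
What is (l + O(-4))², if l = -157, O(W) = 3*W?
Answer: 28561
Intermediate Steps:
(l + O(-4))² = (-157 + 3*(-4))² = (-157 - 12)² = (-169)² = 28561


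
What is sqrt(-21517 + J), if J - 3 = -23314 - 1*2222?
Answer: 5*I*sqrt(1882) ≈ 216.91*I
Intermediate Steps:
J = -25533 (J = 3 + (-23314 - 1*2222) = 3 + (-23314 - 2222) = 3 - 25536 = -25533)
sqrt(-21517 + J) = sqrt(-21517 - 25533) = sqrt(-47050) = 5*I*sqrt(1882)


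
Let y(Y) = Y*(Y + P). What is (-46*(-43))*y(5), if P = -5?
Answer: 0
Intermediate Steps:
y(Y) = Y*(-5 + Y) (y(Y) = Y*(Y - 5) = Y*(-5 + Y))
(-46*(-43))*y(5) = (-46*(-43))*(5*(-5 + 5)) = 1978*(5*0) = 1978*0 = 0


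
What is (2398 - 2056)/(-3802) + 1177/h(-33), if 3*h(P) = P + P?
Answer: -203749/3802 ≈ -53.590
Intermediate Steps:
h(P) = 2*P/3 (h(P) = (P + P)/3 = (2*P)/3 = 2*P/3)
(2398 - 2056)/(-3802) + 1177/h(-33) = (2398 - 2056)/(-3802) + 1177/(((⅔)*(-33))) = 342*(-1/3802) + 1177/(-22) = -171/1901 + 1177*(-1/22) = -171/1901 - 107/2 = -203749/3802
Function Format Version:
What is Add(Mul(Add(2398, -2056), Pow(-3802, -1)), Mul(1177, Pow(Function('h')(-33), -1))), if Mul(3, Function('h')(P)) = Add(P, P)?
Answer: Rational(-203749, 3802) ≈ -53.590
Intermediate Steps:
Function('h')(P) = Mul(Rational(2, 3), P) (Function('h')(P) = Mul(Rational(1, 3), Add(P, P)) = Mul(Rational(1, 3), Mul(2, P)) = Mul(Rational(2, 3), P))
Add(Mul(Add(2398, -2056), Pow(-3802, -1)), Mul(1177, Pow(Function('h')(-33), -1))) = Add(Mul(Add(2398, -2056), Pow(-3802, -1)), Mul(1177, Pow(Mul(Rational(2, 3), -33), -1))) = Add(Mul(342, Rational(-1, 3802)), Mul(1177, Pow(-22, -1))) = Add(Rational(-171, 1901), Mul(1177, Rational(-1, 22))) = Add(Rational(-171, 1901), Rational(-107, 2)) = Rational(-203749, 3802)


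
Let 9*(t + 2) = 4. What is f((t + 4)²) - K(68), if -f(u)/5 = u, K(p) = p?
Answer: -7928/81 ≈ -97.877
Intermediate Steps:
t = -14/9 (t = -2 + (⅑)*4 = -2 + 4/9 = -14/9 ≈ -1.5556)
f(u) = -5*u
f((t + 4)²) - K(68) = -5*(-14/9 + 4)² - 1*68 = -5*(22/9)² - 68 = -5*484/81 - 68 = -2420/81 - 68 = -7928/81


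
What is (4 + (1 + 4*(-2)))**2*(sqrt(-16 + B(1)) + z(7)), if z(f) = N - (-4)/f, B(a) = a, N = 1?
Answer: 99/7 + 9*I*sqrt(15) ≈ 14.143 + 34.857*I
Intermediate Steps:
z(f) = 1 + 4/f (z(f) = 1 - (-4)/f = 1 + 4/f)
(4 + (1 + 4*(-2)))**2*(sqrt(-16 + B(1)) + z(7)) = (4 + (1 + 4*(-2)))**2*(sqrt(-16 + 1) + (4 + 7)/7) = (4 + (1 - 8))**2*(sqrt(-15) + (1/7)*11) = (4 - 7)**2*(I*sqrt(15) + 11/7) = (-3)**2*(11/7 + I*sqrt(15)) = 9*(11/7 + I*sqrt(15)) = 99/7 + 9*I*sqrt(15)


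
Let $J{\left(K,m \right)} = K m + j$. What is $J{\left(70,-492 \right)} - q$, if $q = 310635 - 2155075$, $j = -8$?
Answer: $1809992$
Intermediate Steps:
$J{\left(K,m \right)} = -8 + K m$ ($J{\left(K,m \right)} = K m - 8 = -8 + K m$)
$q = -1844440$
$J{\left(70,-492 \right)} - q = \left(-8 + 70 \left(-492\right)\right) - -1844440 = \left(-8 - 34440\right) + 1844440 = -34448 + 1844440 = 1809992$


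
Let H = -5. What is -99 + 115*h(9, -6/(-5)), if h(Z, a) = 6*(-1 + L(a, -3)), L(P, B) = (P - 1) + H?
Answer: -4101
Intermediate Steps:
L(P, B) = -6 + P (L(P, B) = (P - 1) - 5 = (-1 + P) - 5 = -6 + P)
h(Z, a) = -42 + 6*a (h(Z, a) = 6*(-1 + (-6 + a)) = 6*(-7 + a) = -42 + 6*a)
-99 + 115*h(9, -6/(-5)) = -99 + 115*(-42 + 6*(-6/(-5))) = -99 + 115*(-42 + 6*(-6*(-1/5))) = -99 + 115*(-42 + 6*(6/5)) = -99 + 115*(-42 + 36/5) = -99 + 115*(-174/5) = -99 - 4002 = -4101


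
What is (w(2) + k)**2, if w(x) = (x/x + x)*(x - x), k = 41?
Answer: 1681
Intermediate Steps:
w(x) = 0 (w(x) = (1 + x)*0 = 0)
(w(2) + k)**2 = (0 + 41)**2 = 41**2 = 1681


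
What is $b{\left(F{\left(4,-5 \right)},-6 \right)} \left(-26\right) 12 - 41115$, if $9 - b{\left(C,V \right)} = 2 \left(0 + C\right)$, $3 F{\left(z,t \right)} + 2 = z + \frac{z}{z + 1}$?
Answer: $- \frac{216703}{5} \approx -43341.0$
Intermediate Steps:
$F{\left(z,t \right)} = - \frac{2}{3} + \frac{z}{3} + \frac{z}{3 \left(1 + z\right)}$ ($F{\left(z,t \right)} = - \frac{2}{3} + \frac{z + \frac{z}{z + 1}}{3} = - \frac{2}{3} + \frac{z + \frac{z}{1 + z}}{3} = - \frac{2}{3} + \left(\frac{z}{3} + \frac{z}{3 \left(1 + z\right)}\right) = - \frac{2}{3} + \frac{z}{3} + \frac{z}{3 \left(1 + z\right)}$)
$b{\left(C,V \right)} = 9 - 2 C$ ($b{\left(C,V \right)} = 9 - 2 \left(0 + C\right) = 9 - 2 C$)
$b{\left(F{\left(4,-5 \right)},-6 \right)} \left(-26\right) 12 - 41115 = \left(9 - 2 \frac{-2 + 4^{2}}{3 \left(1 + 4\right)}\right) \left(-26\right) 12 - 41115 = \left(9 - 2 \frac{-2 + 16}{3 \cdot 5}\right) \left(-26\right) 12 - 41115 = \left(9 - 2 \cdot \frac{1}{3} \cdot \frac{1}{5} \cdot 14\right) \left(-26\right) 12 - 41115 = \left(9 - \frac{28}{15}\right) \left(-26\right) 12 - 41115 = \frac{107}{15} \left(-26\right) 12 - 41115 = \left(- \frac{2782}{15}\right) 12 - 41115 = - \frac{11128}{5} - 41115 = - \frac{216703}{5}$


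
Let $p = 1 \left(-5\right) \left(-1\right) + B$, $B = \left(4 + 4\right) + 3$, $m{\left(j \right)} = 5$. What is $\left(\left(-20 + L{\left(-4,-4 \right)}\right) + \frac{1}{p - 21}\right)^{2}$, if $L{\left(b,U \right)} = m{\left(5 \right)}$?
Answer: $\frac{5776}{25} \approx 231.04$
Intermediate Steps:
$L{\left(b,U \right)} = 5$
$B = 11$ ($B = 8 + 3 = 11$)
$p = 16$ ($p = 1 \left(-5\right) \left(-1\right) + 11 = \left(-5\right) \left(-1\right) + 11 = 5 + 11 = 16$)
$\left(\left(-20 + L{\left(-4,-4 \right)}\right) + \frac{1}{p - 21}\right)^{2} = \left(\left(-20 + 5\right) + \frac{1}{16 - 21}\right)^{2} = \left(-15 + \frac{1}{-5}\right)^{2} = \left(-15 - \frac{1}{5}\right)^{2} = \left(- \frac{76}{5}\right)^{2} = \frac{5776}{25}$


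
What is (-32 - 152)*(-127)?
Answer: 23368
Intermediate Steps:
(-32 - 152)*(-127) = -184*(-127) = 23368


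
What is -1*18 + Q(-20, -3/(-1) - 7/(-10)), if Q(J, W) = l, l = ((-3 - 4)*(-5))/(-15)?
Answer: -61/3 ≈ -20.333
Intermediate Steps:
l = -7/3 (l = -7*(-5)*(-1/15) = 35*(-1/15) = -7/3 ≈ -2.3333)
Q(J, W) = -7/3
-1*18 + Q(-20, -3/(-1) - 7/(-10)) = -1*18 - 7/3 = -18 - 7/3 = -61/3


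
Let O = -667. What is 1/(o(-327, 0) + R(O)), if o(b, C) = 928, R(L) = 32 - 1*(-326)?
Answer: 1/1286 ≈ 0.00077760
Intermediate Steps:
R(L) = 358 (R(L) = 32 + 326 = 358)
1/(o(-327, 0) + R(O)) = 1/(928 + 358) = 1/1286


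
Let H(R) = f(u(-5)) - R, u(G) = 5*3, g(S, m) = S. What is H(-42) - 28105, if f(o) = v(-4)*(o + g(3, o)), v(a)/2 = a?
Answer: -28207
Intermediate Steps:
u(G) = 15
v(a) = 2*a
f(o) = -24 - 8*o (f(o) = (2*(-4))*(o + 3) = -8*(3 + o) = -24 - 8*o)
H(R) = -144 - R (H(R) = (-24 - 8*15) - R = (-24 - 120) - R = -144 - R)
H(-42) - 28105 = (-144 - 1*(-42)) - 28105 = (-144 + 42) - 28105 = -102 - 28105 = -28207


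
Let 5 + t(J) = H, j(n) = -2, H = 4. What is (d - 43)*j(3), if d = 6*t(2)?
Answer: 98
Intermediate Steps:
t(J) = -1 (t(J) = -5 + 4 = -1)
d = -6 (d = 6*(-1) = -6)
(d - 43)*j(3) = (-6 - 43)*(-2) = -49*(-2) = 98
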